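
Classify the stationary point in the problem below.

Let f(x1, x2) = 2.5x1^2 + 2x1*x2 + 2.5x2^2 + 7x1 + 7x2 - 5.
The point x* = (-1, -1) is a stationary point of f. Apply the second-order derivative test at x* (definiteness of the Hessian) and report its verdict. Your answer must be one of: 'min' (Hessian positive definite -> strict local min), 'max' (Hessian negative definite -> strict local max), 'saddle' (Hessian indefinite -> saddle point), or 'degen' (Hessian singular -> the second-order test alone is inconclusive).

Compute the Hessian H = grad^2 f:
  H = [[5, 2], [2, 5]]
Verify stationarity: grad f(x*) = H x* + g = (0, 0).
Eigenvalues of H: 3, 7.
Both eigenvalues > 0, so H is positive definite -> x* is a strict local min.

min


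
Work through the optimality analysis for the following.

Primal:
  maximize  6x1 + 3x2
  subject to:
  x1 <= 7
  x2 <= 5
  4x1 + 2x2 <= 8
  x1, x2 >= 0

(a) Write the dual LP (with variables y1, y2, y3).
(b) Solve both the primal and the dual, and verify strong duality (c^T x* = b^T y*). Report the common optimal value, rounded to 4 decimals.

The standard primal-dual pair for 'max c^T x s.t. A x <= b, x >= 0' is:
  Dual:  min b^T y  s.t.  A^T y >= c,  y >= 0.

So the dual LP is:
  minimize  7y1 + 5y2 + 8y3
  subject to:
    y1 + 4y3 >= 6
    y2 + 2y3 >= 3
    y1, y2, y3 >= 0

Solving the primal: x* = (2, 0).
  primal value c^T x* = 12.
Solving the dual: y* = (0, 0, 1.5).
  dual value b^T y* = 12.
Strong duality: c^T x* = b^T y*. Confirmed.

12


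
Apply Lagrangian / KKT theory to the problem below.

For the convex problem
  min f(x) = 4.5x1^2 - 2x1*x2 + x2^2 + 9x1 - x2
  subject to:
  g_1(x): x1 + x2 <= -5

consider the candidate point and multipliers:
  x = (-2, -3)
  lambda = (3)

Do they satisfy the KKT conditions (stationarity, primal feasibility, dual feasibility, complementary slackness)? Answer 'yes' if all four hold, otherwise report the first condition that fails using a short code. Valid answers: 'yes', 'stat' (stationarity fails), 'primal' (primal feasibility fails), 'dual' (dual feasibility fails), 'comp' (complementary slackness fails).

Gradient of f: grad f(x) = Q x + c = (-3, -3)
Constraint values g_i(x) = a_i^T x - b_i:
  g_1((-2, -3)) = 0
Stationarity residual: grad f(x) + sum_i lambda_i a_i = (0, 0)
  -> stationarity OK
Primal feasibility (all g_i <= 0): OK
Dual feasibility (all lambda_i >= 0): OK
Complementary slackness (lambda_i * g_i(x) = 0 for all i): OK

Verdict: yes, KKT holds.

yes


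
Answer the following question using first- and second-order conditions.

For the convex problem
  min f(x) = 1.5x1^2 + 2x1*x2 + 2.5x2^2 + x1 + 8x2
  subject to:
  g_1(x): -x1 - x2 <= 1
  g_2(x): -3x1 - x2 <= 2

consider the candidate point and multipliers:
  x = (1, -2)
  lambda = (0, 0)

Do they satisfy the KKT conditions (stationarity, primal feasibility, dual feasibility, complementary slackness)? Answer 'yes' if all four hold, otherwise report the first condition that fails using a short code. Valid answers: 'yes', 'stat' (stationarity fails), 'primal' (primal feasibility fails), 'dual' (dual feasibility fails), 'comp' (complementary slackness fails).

Gradient of f: grad f(x) = Q x + c = (0, 0)
Constraint values g_i(x) = a_i^T x - b_i:
  g_1((1, -2)) = 0
  g_2((1, -2)) = -3
Stationarity residual: grad f(x) + sum_i lambda_i a_i = (0, 0)
  -> stationarity OK
Primal feasibility (all g_i <= 0): OK
Dual feasibility (all lambda_i >= 0): OK
Complementary slackness (lambda_i * g_i(x) = 0 for all i): OK

Verdict: yes, KKT holds.

yes


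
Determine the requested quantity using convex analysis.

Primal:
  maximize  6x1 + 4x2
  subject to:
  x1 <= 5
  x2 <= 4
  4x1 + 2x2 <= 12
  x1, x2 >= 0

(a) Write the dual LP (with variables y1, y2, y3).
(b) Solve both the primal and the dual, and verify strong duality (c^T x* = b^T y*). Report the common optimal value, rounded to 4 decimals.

The standard primal-dual pair for 'max c^T x s.t. A x <= b, x >= 0' is:
  Dual:  min b^T y  s.t.  A^T y >= c,  y >= 0.

So the dual LP is:
  minimize  5y1 + 4y2 + 12y3
  subject to:
    y1 + 4y3 >= 6
    y2 + 2y3 >= 4
    y1, y2, y3 >= 0

Solving the primal: x* = (1, 4).
  primal value c^T x* = 22.
Solving the dual: y* = (0, 1, 1.5).
  dual value b^T y* = 22.
Strong duality: c^T x* = b^T y*. Confirmed.

22


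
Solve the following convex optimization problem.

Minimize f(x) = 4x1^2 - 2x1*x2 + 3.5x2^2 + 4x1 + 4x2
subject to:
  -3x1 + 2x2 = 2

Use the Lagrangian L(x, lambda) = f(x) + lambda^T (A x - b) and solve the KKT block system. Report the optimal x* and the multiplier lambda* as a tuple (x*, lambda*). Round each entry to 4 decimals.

Form the Lagrangian:
  L(x, lambda) = (1/2) x^T Q x + c^T x + lambda^T (A x - b)
Stationarity (grad_x L = 0): Q x + c + A^T lambda = 0.
Primal feasibility: A x = b.

This gives the KKT block system:
  [ Q   A^T ] [ x     ]   [-c ]
  [ A    0  ] [ lambda ] = [ b ]

Solving the linear system:
  x*      = (-1.0423, -0.5634)
  lambda* = (-1.0704)
  f(x*)   = -2.1408

x* = (-1.0423, -0.5634), lambda* = (-1.0704)


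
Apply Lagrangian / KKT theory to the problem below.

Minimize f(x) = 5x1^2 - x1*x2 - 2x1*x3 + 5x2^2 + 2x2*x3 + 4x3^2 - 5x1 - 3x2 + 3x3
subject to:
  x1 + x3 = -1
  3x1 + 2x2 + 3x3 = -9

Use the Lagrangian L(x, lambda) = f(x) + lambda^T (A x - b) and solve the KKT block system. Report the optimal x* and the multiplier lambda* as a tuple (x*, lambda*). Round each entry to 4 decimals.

Form the Lagrangian:
  L(x, lambda) = (1/2) x^T Q x + c^T x + lambda^T (A x - b)
Stationarity (grad_x L = 0): Q x + c + A^T lambda = 0.
Primal feasibility: A x = b.

This gives the KKT block system:
  [ Q   A^T ] [ x     ]   [-c ]
  [ A    0  ] [ lambda ] = [ b ]

Solving the linear system:
  x*      = (-0.5, -3, -0.5)
  lambda* = (-44.25, 16.75)
  f(x*)   = 58.25

x* = (-0.5, -3, -0.5), lambda* = (-44.25, 16.75)


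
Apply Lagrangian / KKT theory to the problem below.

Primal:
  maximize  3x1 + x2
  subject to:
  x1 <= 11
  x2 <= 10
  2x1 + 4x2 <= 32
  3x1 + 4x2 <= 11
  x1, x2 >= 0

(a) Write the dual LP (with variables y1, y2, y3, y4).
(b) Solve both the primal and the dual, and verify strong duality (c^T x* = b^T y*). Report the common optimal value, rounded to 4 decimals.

The standard primal-dual pair for 'max c^T x s.t. A x <= b, x >= 0' is:
  Dual:  min b^T y  s.t.  A^T y >= c,  y >= 0.

So the dual LP is:
  minimize  11y1 + 10y2 + 32y3 + 11y4
  subject to:
    y1 + 2y3 + 3y4 >= 3
    y2 + 4y3 + 4y4 >= 1
    y1, y2, y3, y4 >= 0

Solving the primal: x* = (3.6667, 0).
  primal value c^T x* = 11.
Solving the dual: y* = (0, 0, 0, 1).
  dual value b^T y* = 11.
Strong duality: c^T x* = b^T y*. Confirmed.

11


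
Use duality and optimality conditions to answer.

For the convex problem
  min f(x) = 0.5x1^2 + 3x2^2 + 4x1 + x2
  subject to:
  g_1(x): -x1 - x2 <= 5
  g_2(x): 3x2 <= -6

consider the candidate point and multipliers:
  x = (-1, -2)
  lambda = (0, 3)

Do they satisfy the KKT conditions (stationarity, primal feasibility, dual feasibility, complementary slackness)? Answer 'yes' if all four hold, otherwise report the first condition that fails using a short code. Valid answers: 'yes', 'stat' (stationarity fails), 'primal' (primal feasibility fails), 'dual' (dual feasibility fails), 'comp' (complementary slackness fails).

Gradient of f: grad f(x) = Q x + c = (3, -11)
Constraint values g_i(x) = a_i^T x - b_i:
  g_1((-1, -2)) = -2
  g_2((-1, -2)) = 0
Stationarity residual: grad f(x) + sum_i lambda_i a_i = (3, -2)
  -> stationarity FAILS
Primal feasibility (all g_i <= 0): OK
Dual feasibility (all lambda_i >= 0): OK
Complementary slackness (lambda_i * g_i(x) = 0 for all i): OK

Verdict: the first failing condition is stationarity -> stat.

stat


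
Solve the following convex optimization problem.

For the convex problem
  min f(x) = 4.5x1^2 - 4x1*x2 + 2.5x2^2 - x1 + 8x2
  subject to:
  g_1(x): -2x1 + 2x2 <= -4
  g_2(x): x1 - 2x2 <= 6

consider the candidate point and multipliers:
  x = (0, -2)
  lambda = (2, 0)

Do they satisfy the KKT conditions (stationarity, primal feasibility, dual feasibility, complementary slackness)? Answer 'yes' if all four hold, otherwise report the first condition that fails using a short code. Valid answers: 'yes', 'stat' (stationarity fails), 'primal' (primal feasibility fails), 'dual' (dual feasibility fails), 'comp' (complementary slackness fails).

Gradient of f: grad f(x) = Q x + c = (7, -2)
Constraint values g_i(x) = a_i^T x - b_i:
  g_1((0, -2)) = 0
  g_2((0, -2)) = -2
Stationarity residual: grad f(x) + sum_i lambda_i a_i = (3, 2)
  -> stationarity FAILS
Primal feasibility (all g_i <= 0): OK
Dual feasibility (all lambda_i >= 0): OK
Complementary slackness (lambda_i * g_i(x) = 0 for all i): OK

Verdict: the first failing condition is stationarity -> stat.

stat


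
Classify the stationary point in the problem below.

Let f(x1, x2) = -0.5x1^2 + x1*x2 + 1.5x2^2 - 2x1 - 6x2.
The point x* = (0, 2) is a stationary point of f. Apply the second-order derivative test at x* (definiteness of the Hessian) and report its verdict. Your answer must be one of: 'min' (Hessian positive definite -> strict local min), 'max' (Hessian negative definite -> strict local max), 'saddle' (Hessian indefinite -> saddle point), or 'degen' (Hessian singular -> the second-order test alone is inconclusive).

Compute the Hessian H = grad^2 f:
  H = [[-1, 1], [1, 3]]
Verify stationarity: grad f(x*) = H x* + g = (0, 0).
Eigenvalues of H: -1.2361, 3.2361.
Eigenvalues have mixed signs, so H is indefinite -> x* is a saddle point.

saddle


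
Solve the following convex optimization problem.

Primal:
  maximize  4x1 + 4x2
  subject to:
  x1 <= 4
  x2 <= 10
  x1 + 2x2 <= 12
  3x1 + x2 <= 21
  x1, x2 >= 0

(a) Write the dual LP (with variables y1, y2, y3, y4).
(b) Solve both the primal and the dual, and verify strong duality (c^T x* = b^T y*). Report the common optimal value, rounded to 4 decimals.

The standard primal-dual pair for 'max c^T x s.t. A x <= b, x >= 0' is:
  Dual:  min b^T y  s.t.  A^T y >= c,  y >= 0.

So the dual LP is:
  minimize  4y1 + 10y2 + 12y3 + 21y4
  subject to:
    y1 + y3 + 3y4 >= 4
    y2 + 2y3 + y4 >= 4
    y1, y2, y3, y4 >= 0

Solving the primal: x* = (4, 4).
  primal value c^T x* = 32.
Solving the dual: y* = (2, 0, 2, 0).
  dual value b^T y* = 32.
Strong duality: c^T x* = b^T y*. Confirmed.

32


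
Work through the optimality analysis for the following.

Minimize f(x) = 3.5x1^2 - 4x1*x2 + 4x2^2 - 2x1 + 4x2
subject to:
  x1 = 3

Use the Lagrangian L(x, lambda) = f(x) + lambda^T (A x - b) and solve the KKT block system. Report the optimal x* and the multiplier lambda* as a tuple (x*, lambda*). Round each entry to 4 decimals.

Form the Lagrangian:
  L(x, lambda) = (1/2) x^T Q x + c^T x + lambda^T (A x - b)
Stationarity (grad_x L = 0): Q x + c + A^T lambda = 0.
Primal feasibility: A x = b.

This gives the KKT block system:
  [ Q   A^T ] [ x     ]   [-c ]
  [ A    0  ] [ lambda ] = [ b ]

Solving the linear system:
  x*      = (3, 1)
  lambda* = (-15)
  f(x*)   = 21.5

x* = (3, 1), lambda* = (-15)


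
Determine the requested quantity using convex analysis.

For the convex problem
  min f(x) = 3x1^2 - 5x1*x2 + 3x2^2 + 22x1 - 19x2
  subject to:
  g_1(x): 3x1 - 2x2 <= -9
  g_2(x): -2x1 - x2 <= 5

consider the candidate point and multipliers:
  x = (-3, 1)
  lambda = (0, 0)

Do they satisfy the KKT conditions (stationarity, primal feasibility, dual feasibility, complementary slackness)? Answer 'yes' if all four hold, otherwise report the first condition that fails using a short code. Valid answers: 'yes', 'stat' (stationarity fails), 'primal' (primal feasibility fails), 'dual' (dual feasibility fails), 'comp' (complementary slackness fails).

Gradient of f: grad f(x) = Q x + c = (-1, 2)
Constraint values g_i(x) = a_i^T x - b_i:
  g_1((-3, 1)) = -2
  g_2((-3, 1)) = 0
Stationarity residual: grad f(x) + sum_i lambda_i a_i = (-1, 2)
  -> stationarity FAILS
Primal feasibility (all g_i <= 0): OK
Dual feasibility (all lambda_i >= 0): OK
Complementary slackness (lambda_i * g_i(x) = 0 for all i): OK

Verdict: the first failing condition is stationarity -> stat.

stat


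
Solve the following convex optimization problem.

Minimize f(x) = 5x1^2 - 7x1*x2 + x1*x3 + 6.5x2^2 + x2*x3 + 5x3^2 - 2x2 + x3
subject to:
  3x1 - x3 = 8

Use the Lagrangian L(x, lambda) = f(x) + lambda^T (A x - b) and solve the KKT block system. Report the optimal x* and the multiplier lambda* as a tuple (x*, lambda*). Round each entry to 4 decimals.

Form the Lagrangian:
  L(x, lambda) = (1/2) x^T Q x + c^T x + lambda^T (A x - b)
Stationarity (grad_x L = 0): Q x + c + A^T lambda = 0.
Primal feasibility: A x = b.

This gives the KKT block system:
  [ Q   A^T ] [ x     ]   [-c ]
  [ A    0  ] [ lambda ] = [ b ]

Solving the linear system:
  x*      = (2.3678, 1.4978, -0.8965)
  lambda* = (-4.0991)
  f(x*)   = 14.4504

x* = (2.3678, 1.4978, -0.8965), lambda* = (-4.0991)


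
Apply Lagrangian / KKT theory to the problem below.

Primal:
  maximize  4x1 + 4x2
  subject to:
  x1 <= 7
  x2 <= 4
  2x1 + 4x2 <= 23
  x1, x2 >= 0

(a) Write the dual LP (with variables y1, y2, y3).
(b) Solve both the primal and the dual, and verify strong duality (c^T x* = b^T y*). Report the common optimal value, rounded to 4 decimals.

The standard primal-dual pair for 'max c^T x s.t. A x <= b, x >= 0' is:
  Dual:  min b^T y  s.t.  A^T y >= c,  y >= 0.

So the dual LP is:
  minimize  7y1 + 4y2 + 23y3
  subject to:
    y1 + 2y3 >= 4
    y2 + 4y3 >= 4
    y1, y2, y3 >= 0

Solving the primal: x* = (7, 2.25).
  primal value c^T x* = 37.
Solving the dual: y* = (2, 0, 1).
  dual value b^T y* = 37.
Strong duality: c^T x* = b^T y*. Confirmed.

37


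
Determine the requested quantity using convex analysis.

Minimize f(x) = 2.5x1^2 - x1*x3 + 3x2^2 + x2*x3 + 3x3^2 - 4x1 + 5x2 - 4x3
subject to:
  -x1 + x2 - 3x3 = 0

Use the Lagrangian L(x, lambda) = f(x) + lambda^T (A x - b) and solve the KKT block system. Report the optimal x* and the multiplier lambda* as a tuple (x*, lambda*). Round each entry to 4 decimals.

Form the Lagrangian:
  L(x, lambda) = (1/2) x^T Q x + c^T x + lambda^T (A x - b)
Stationarity (grad_x L = 0): Q x + c + A^T lambda = 0.
Primal feasibility: A x = b.

This gives the KKT block system:
  [ Q   A^T ] [ x     ]   [-c ]
  [ A    0  ] [ lambda ] = [ b ]

Solving the linear system:
  x*      = (0.3284, -0.4403, -0.2562)
  lambda* = (-2.102)
  f(x*)   = -1.245

x* = (0.3284, -0.4403, -0.2562), lambda* = (-2.102)


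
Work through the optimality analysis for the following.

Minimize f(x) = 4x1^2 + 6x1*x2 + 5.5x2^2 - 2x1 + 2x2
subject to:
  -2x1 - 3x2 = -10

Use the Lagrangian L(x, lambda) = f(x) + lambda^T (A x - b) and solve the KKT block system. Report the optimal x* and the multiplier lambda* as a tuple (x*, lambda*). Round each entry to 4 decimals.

Form the Lagrangian:
  L(x, lambda) = (1/2) x^T Q x + c^T x + lambda^T (A x - b)
Stationarity (grad_x L = 0): Q x + c + A^T lambda = 0.
Primal feasibility: A x = b.

This gives the KKT block system:
  [ Q   A^T ] [ x     ]   [-c ]
  [ A    0  ] [ lambda ] = [ b ]

Solving the linear system:
  x*      = (1.5909, 2.2727)
  lambda* = (12.1818)
  f(x*)   = 61.5909

x* = (1.5909, 2.2727), lambda* = (12.1818)


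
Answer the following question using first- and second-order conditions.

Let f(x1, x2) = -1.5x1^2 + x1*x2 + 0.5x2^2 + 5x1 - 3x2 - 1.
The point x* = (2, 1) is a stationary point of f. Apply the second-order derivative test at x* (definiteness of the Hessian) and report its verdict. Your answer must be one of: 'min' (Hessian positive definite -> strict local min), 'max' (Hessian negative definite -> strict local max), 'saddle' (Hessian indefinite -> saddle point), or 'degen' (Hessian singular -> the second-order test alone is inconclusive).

Compute the Hessian H = grad^2 f:
  H = [[-3, 1], [1, 1]]
Verify stationarity: grad f(x*) = H x* + g = (0, 0).
Eigenvalues of H: -3.2361, 1.2361.
Eigenvalues have mixed signs, so H is indefinite -> x* is a saddle point.

saddle


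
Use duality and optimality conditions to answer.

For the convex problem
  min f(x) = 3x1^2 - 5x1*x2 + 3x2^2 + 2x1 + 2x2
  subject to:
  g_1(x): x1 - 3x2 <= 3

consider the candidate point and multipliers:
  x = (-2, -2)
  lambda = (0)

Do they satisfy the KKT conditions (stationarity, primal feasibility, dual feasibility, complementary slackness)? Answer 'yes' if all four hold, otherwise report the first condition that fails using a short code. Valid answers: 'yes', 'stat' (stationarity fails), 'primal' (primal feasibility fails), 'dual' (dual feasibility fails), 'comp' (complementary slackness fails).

Gradient of f: grad f(x) = Q x + c = (0, 0)
Constraint values g_i(x) = a_i^T x - b_i:
  g_1((-2, -2)) = 1
Stationarity residual: grad f(x) + sum_i lambda_i a_i = (0, 0)
  -> stationarity OK
Primal feasibility (all g_i <= 0): FAILS
Dual feasibility (all lambda_i >= 0): OK
Complementary slackness (lambda_i * g_i(x) = 0 for all i): OK

Verdict: the first failing condition is primal_feasibility -> primal.

primal


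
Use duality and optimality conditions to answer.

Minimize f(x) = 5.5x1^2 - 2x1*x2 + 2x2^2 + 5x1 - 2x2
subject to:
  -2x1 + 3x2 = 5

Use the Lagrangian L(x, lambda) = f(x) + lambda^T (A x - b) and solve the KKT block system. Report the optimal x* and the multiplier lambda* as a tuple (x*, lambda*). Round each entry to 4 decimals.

Form the Lagrangian:
  L(x, lambda) = (1/2) x^T Q x + c^T x + lambda^T (A x - b)
Stationarity (grad_x L = 0): Q x + c + A^T lambda = 0.
Primal feasibility: A x = b.

This gives the KKT block system:
  [ Q   A^T ] [ x     ]   [-c ]
  [ A    0  ] [ lambda ] = [ b ]

Solving the linear system:
  x*      = (-0.4725, 1.3516)
  lambda* = (-1.4505)
  f(x*)   = 1.0934

x* = (-0.4725, 1.3516), lambda* = (-1.4505)


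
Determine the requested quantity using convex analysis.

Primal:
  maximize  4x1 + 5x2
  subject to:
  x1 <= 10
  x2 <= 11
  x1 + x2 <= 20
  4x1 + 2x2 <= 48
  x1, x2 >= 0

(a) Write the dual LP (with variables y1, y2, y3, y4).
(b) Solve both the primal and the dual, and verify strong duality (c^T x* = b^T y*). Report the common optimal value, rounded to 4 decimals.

The standard primal-dual pair for 'max c^T x s.t. A x <= b, x >= 0' is:
  Dual:  min b^T y  s.t.  A^T y >= c,  y >= 0.

So the dual LP is:
  minimize  10y1 + 11y2 + 20y3 + 48y4
  subject to:
    y1 + y3 + 4y4 >= 4
    y2 + y3 + 2y4 >= 5
    y1, y2, y3, y4 >= 0

Solving the primal: x* = (6.5, 11).
  primal value c^T x* = 81.
Solving the dual: y* = (0, 3, 0, 1).
  dual value b^T y* = 81.
Strong duality: c^T x* = b^T y*. Confirmed.

81


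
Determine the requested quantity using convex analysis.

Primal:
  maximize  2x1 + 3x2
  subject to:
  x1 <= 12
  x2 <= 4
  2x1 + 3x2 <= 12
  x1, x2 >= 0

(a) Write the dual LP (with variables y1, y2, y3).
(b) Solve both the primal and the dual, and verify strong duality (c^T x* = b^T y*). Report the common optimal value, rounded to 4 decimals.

The standard primal-dual pair for 'max c^T x s.t. A x <= b, x >= 0' is:
  Dual:  min b^T y  s.t.  A^T y >= c,  y >= 0.

So the dual LP is:
  minimize  12y1 + 4y2 + 12y3
  subject to:
    y1 + 2y3 >= 2
    y2 + 3y3 >= 3
    y1, y2, y3 >= 0

Solving the primal: x* = (6, 0).
  primal value c^T x* = 12.
Solving the dual: y* = (0, 0, 1).
  dual value b^T y* = 12.
Strong duality: c^T x* = b^T y*. Confirmed.

12


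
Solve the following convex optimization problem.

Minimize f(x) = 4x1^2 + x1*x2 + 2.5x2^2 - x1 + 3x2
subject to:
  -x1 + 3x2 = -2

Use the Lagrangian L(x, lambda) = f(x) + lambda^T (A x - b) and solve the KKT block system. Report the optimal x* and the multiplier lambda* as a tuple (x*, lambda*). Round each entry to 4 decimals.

Form the Lagrangian:
  L(x, lambda) = (1/2) x^T Q x + c^T x + lambda^T (A x - b)
Stationarity (grad_x L = 0): Q x + c + A^T lambda = 0.
Primal feasibility: A x = b.

This gives the KKT block system:
  [ Q   A^T ] [ x     ]   [-c ]
  [ A    0  ] [ lambda ] = [ b ]

Solving the linear system:
  x*      = (0.1928, -0.6024)
  lambda* = (-0.0602)
  f(x*)   = -1.0602

x* = (0.1928, -0.6024), lambda* = (-0.0602)


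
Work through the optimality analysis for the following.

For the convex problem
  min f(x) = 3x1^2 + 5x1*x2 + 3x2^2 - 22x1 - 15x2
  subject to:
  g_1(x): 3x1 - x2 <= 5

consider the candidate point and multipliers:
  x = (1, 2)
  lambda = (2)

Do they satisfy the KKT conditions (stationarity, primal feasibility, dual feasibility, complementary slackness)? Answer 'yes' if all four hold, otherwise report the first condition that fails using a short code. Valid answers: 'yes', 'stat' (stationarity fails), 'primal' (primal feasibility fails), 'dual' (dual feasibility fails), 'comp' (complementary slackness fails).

Gradient of f: grad f(x) = Q x + c = (-6, 2)
Constraint values g_i(x) = a_i^T x - b_i:
  g_1((1, 2)) = -4
Stationarity residual: grad f(x) + sum_i lambda_i a_i = (0, 0)
  -> stationarity OK
Primal feasibility (all g_i <= 0): OK
Dual feasibility (all lambda_i >= 0): OK
Complementary slackness (lambda_i * g_i(x) = 0 for all i): FAILS

Verdict: the first failing condition is complementary_slackness -> comp.

comp


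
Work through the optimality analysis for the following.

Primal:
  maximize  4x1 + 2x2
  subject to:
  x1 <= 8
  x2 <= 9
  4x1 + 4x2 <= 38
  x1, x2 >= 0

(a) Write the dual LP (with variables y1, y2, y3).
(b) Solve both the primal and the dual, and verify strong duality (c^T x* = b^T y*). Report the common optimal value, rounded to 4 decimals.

The standard primal-dual pair for 'max c^T x s.t. A x <= b, x >= 0' is:
  Dual:  min b^T y  s.t.  A^T y >= c,  y >= 0.

So the dual LP is:
  minimize  8y1 + 9y2 + 38y3
  subject to:
    y1 + 4y3 >= 4
    y2 + 4y3 >= 2
    y1, y2, y3 >= 0

Solving the primal: x* = (8, 1.5).
  primal value c^T x* = 35.
Solving the dual: y* = (2, 0, 0.5).
  dual value b^T y* = 35.
Strong duality: c^T x* = b^T y*. Confirmed.

35


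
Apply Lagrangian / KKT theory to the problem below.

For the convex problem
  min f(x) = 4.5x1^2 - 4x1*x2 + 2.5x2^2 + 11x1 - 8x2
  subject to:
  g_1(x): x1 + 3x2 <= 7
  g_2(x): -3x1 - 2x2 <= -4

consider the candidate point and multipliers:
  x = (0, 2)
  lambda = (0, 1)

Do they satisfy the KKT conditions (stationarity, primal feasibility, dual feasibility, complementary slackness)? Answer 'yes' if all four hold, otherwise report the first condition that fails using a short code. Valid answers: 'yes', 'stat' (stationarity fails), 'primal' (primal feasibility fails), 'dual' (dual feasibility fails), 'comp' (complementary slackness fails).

Gradient of f: grad f(x) = Q x + c = (3, 2)
Constraint values g_i(x) = a_i^T x - b_i:
  g_1((0, 2)) = -1
  g_2((0, 2)) = 0
Stationarity residual: grad f(x) + sum_i lambda_i a_i = (0, 0)
  -> stationarity OK
Primal feasibility (all g_i <= 0): OK
Dual feasibility (all lambda_i >= 0): OK
Complementary slackness (lambda_i * g_i(x) = 0 for all i): OK

Verdict: yes, KKT holds.

yes


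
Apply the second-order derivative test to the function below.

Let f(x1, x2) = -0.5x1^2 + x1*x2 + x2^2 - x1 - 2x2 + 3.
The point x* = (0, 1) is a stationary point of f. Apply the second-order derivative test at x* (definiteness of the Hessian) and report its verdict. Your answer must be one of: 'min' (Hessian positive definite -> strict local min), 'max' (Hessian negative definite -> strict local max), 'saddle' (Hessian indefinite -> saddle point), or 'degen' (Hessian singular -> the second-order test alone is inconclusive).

Compute the Hessian H = grad^2 f:
  H = [[-1, 1], [1, 2]]
Verify stationarity: grad f(x*) = H x* + g = (0, 0).
Eigenvalues of H: -1.3028, 2.3028.
Eigenvalues have mixed signs, so H is indefinite -> x* is a saddle point.

saddle


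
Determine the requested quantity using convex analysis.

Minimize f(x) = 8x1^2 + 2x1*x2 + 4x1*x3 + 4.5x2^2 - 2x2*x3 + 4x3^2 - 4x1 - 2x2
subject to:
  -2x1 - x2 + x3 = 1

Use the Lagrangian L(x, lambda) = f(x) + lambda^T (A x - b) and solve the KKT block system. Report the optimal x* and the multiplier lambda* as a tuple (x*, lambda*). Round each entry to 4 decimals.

Form the Lagrangian:
  L(x, lambda) = (1/2) x^T Q x + c^T x + lambda^T (A x - b)
Stationarity (grad_x L = 0): Q x + c + A^T lambda = 0.
Primal feasibility: A x = b.

This gives the KKT block system:
  [ Q   A^T ] [ x     ]   [-c ]
  [ A    0  ] [ lambda ] = [ b ]

Solving the linear system:
  x*      = (-0.2677, 0.063, 0.5276)
  lambda* = (-3.0236)
  f(x*)   = 1.9843

x* = (-0.2677, 0.063, 0.5276), lambda* = (-3.0236)


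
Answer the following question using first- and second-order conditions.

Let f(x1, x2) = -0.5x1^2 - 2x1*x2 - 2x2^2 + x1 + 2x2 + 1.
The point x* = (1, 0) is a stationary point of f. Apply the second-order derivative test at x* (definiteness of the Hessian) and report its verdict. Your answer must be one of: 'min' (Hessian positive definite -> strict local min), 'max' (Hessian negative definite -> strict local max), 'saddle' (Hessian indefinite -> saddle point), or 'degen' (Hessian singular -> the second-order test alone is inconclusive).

Compute the Hessian H = grad^2 f:
  H = [[-1, -2], [-2, -4]]
Verify stationarity: grad f(x*) = H x* + g = (0, 0).
Eigenvalues of H: -5, 0.
H has a zero eigenvalue (singular; negative semidefinite but not definite), so H is neither positive definite, negative definite, nor indefinite. The second-order test alone is inconclusive -> degen.
(Indeed, f is constant along the null direction of H through x*, so x* is not a strict local extremum.)

degen


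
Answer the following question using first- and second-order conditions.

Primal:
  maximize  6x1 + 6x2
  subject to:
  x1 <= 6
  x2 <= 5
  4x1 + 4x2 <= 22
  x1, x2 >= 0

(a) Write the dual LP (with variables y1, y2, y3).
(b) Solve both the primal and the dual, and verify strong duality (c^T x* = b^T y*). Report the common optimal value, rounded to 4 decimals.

The standard primal-dual pair for 'max c^T x s.t. A x <= b, x >= 0' is:
  Dual:  min b^T y  s.t.  A^T y >= c,  y >= 0.

So the dual LP is:
  minimize  6y1 + 5y2 + 22y3
  subject to:
    y1 + 4y3 >= 6
    y2 + 4y3 >= 6
    y1, y2, y3 >= 0

Solving the primal: x* = (5.5, 0).
  primal value c^T x* = 33.
Solving the dual: y* = (0, 0, 1.5).
  dual value b^T y* = 33.
Strong duality: c^T x* = b^T y*. Confirmed.

33


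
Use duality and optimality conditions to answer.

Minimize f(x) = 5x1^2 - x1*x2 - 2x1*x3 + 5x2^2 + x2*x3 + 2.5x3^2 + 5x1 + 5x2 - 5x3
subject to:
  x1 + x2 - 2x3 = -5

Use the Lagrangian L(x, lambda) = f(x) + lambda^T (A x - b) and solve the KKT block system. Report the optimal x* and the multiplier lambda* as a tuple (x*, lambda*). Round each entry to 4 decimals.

Form the Lagrangian:
  L(x, lambda) = (1/2) x^T Q x + c^T x + lambda^T (A x - b)
Stationarity (grad_x L = 0): Q x + c + A^T lambda = 0.
Primal feasibility: A x = b.

This gives the KKT block system:
  [ Q   A^T ] [ x     ]   [-c ]
  [ A    0  ] [ lambda ] = [ b ]

Solving the linear system:
  x*      = (-0.4305, -0.9272, 1.8212)
  lambda* = (2.0199)
  f(x*)   = -2.8974

x* = (-0.4305, -0.9272, 1.8212), lambda* = (2.0199)


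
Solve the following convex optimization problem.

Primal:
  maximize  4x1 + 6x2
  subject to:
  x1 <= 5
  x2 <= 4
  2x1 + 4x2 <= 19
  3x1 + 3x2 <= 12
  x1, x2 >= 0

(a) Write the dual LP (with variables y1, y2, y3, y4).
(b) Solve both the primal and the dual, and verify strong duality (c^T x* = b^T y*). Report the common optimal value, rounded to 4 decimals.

The standard primal-dual pair for 'max c^T x s.t. A x <= b, x >= 0' is:
  Dual:  min b^T y  s.t.  A^T y >= c,  y >= 0.

So the dual LP is:
  minimize  5y1 + 4y2 + 19y3 + 12y4
  subject to:
    y1 + 2y3 + 3y4 >= 4
    y2 + 4y3 + 3y4 >= 6
    y1, y2, y3, y4 >= 0

Solving the primal: x* = (0, 4).
  primal value c^T x* = 24.
Solving the dual: y* = (0, 2, 0, 1.3333).
  dual value b^T y* = 24.
Strong duality: c^T x* = b^T y*. Confirmed.

24


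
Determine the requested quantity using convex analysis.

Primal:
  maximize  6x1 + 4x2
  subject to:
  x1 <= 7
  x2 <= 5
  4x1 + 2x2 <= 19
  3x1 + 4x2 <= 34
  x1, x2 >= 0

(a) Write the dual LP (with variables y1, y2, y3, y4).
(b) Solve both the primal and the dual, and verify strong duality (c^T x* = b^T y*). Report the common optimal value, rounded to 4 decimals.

The standard primal-dual pair for 'max c^T x s.t. A x <= b, x >= 0' is:
  Dual:  min b^T y  s.t.  A^T y >= c,  y >= 0.

So the dual LP is:
  minimize  7y1 + 5y2 + 19y3 + 34y4
  subject to:
    y1 + 4y3 + 3y4 >= 6
    y2 + 2y3 + 4y4 >= 4
    y1, y2, y3, y4 >= 0

Solving the primal: x* = (2.25, 5).
  primal value c^T x* = 33.5.
Solving the dual: y* = (0, 1, 1.5, 0).
  dual value b^T y* = 33.5.
Strong duality: c^T x* = b^T y*. Confirmed.

33.5


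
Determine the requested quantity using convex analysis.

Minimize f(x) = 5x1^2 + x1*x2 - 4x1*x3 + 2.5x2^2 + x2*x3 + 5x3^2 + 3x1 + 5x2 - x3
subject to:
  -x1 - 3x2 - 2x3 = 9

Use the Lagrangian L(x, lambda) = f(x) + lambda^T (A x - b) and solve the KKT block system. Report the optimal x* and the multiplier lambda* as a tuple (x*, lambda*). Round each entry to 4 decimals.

Form the Lagrangian:
  L(x, lambda) = (1/2) x^T Q x + c^T x + lambda^T (A x - b)
Stationarity (grad_x L = 0): Q x + c + A^T lambda = 0.
Primal feasibility: A x = b.

This gives the KKT block system:
  [ Q   A^T ] [ x     ]   [-c ]
  [ A    0  ] [ lambda ] = [ b ]

Solving the linear system:
  x*      = (-0.5042, -2.5486, -0.425)
  lambda* = (-2.8908)
  f(x*)   = 6.093

x* = (-0.5042, -2.5486, -0.425), lambda* = (-2.8908)


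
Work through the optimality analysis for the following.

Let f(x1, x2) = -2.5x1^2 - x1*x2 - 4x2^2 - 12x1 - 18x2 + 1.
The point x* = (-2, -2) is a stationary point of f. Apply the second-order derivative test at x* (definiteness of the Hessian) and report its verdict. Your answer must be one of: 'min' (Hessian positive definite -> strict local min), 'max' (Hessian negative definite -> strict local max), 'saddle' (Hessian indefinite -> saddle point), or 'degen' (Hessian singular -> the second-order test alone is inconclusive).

Compute the Hessian H = grad^2 f:
  H = [[-5, -1], [-1, -8]]
Verify stationarity: grad f(x*) = H x* + g = (0, 0).
Eigenvalues of H: -8.3028, -4.6972.
Both eigenvalues < 0, so H is negative definite -> x* is a strict local max.

max


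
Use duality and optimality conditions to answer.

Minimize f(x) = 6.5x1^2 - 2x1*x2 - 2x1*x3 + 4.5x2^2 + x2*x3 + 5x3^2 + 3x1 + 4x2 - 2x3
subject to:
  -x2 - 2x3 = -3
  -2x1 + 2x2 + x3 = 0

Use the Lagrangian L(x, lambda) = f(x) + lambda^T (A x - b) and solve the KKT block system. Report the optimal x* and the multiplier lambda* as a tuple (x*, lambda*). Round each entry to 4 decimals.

Form the Lagrangian:
  L(x, lambda) = (1/2) x^T Q x + c^T x + lambda^T (A x - b)
Stationarity (grad_x L = 0): Q x + c + A^T lambda = 0.
Primal feasibility: A x = b.

This gives the KKT block system:
  [ Q   A^T ] [ x     ]   [-c ]
  [ A    0  ] [ lambda ] = [ b ]

Solving the linear system:
  x*      = (0.4943, -0.341, 1.6705)
  lambda* = (8.3793, 3.3831)
  f(x*)   = 10.9579

x* = (0.4943, -0.341, 1.6705), lambda* = (8.3793, 3.3831)


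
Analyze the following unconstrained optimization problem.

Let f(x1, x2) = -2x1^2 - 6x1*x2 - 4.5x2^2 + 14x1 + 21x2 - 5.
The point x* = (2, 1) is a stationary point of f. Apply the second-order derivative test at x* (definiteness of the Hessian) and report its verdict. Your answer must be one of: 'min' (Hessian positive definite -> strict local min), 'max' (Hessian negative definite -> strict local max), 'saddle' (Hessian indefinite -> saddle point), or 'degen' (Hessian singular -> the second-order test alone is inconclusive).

Compute the Hessian H = grad^2 f:
  H = [[-4, -6], [-6, -9]]
Verify stationarity: grad f(x*) = H x* + g = (0, 0).
Eigenvalues of H: -13, 0.
H has a zero eigenvalue (singular; negative semidefinite but not definite), so H is neither positive definite, negative definite, nor indefinite. The second-order test alone is inconclusive -> degen.
(Indeed, f is constant along the null direction of H through x*, so x* is not a strict local extremum.)

degen


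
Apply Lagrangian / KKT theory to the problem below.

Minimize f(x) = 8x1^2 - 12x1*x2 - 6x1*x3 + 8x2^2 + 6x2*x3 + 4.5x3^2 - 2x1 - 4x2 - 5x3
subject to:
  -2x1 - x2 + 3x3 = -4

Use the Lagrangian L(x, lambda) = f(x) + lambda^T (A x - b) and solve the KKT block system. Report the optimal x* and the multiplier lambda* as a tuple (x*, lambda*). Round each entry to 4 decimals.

Form the Lagrangian:
  L(x, lambda) = (1/2) x^T Q x + c^T x + lambda^T (A x - b)
Stationarity (grad_x L = 0): Q x + c + A^T lambda = 0.
Primal feasibility: A x = b.

This gives the KKT block system:
  [ Q   A^T ] [ x     ]   [-c ]
  [ A    0  ] [ lambda ] = [ b ]

Solving the linear system:
  x*      = (1.3475, 1.3546, 0.0165)
  lambda* = (1.6028)
  f(x*)   = -0.8924

x* = (1.3475, 1.3546, 0.0165), lambda* = (1.6028)


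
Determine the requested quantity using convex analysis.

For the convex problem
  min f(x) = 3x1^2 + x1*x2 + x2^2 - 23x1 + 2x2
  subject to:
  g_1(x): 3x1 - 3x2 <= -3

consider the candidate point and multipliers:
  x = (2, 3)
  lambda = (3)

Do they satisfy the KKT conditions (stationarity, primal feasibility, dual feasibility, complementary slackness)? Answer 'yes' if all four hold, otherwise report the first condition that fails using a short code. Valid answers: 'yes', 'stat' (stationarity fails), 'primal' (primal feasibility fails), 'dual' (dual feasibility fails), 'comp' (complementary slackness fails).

Gradient of f: grad f(x) = Q x + c = (-8, 10)
Constraint values g_i(x) = a_i^T x - b_i:
  g_1((2, 3)) = 0
Stationarity residual: grad f(x) + sum_i lambda_i a_i = (1, 1)
  -> stationarity FAILS
Primal feasibility (all g_i <= 0): OK
Dual feasibility (all lambda_i >= 0): OK
Complementary slackness (lambda_i * g_i(x) = 0 for all i): OK

Verdict: the first failing condition is stationarity -> stat.

stat


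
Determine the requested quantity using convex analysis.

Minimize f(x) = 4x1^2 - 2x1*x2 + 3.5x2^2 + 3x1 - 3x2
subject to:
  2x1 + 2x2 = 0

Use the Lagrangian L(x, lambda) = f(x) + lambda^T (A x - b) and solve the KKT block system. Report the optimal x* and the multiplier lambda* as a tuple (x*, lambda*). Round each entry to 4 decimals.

Form the Lagrangian:
  L(x, lambda) = (1/2) x^T Q x + c^T x + lambda^T (A x - b)
Stationarity (grad_x L = 0): Q x + c + A^T lambda = 0.
Primal feasibility: A x = b.

This gives the KKT block system:
  [ Q   A^T ] [ x     ]   [-c ]
  [ A    0  ] [ lambda ] = [ b ]

Solving the linear system:
  x*      = (-0.3158, 0.3158)
  lambda* = (0.0789)
  f(x*)   = -0.9474

x* = (-0.3158, 0.3158), lambda* = (0.0789)


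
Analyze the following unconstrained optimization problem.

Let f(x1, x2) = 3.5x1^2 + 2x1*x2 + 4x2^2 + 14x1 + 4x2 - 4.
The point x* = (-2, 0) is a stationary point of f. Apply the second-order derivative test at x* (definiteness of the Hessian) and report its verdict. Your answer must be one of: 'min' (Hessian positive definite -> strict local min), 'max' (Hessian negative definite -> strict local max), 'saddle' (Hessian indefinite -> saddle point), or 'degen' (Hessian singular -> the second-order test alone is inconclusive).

Compute the Hessian H = grad^2 f:
  H = [[7, 2], [2, 8]]
Verify stationarity: grad f(x*) = H x* + g = (0, 0).
Eigenvalues of H: 5.4384, 9.5616.
Both eigenvalues > 0, so H is positive definite -> x* is a strict local min.

min


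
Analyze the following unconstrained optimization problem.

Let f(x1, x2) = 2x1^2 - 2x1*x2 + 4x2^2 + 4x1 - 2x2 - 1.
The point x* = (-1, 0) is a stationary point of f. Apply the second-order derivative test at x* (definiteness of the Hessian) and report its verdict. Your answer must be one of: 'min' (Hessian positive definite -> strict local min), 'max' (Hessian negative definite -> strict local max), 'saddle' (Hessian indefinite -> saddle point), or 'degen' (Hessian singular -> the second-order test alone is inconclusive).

Compute the Hessian H = grad^2 f:
  H = [[4, -2], [-2, 8]]
Verify stationarity: grad f(x*) = H x* + g = (0, 0).
Eigenvalues of H: 3.1716, 8.8284.
Both eigenvalues > 0, so H is positive definite -> x* is a strict local min.

min


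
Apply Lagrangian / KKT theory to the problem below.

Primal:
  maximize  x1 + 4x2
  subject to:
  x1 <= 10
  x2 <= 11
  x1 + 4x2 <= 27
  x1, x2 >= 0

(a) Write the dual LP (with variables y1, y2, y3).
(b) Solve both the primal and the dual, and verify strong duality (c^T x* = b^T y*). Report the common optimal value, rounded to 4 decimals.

The standard primal-dual pair for 'max c^T x s.t. A x <= b, x >= 0' is:
  Dual:  min b^T y  s.t.  A^T y >= c,  y >= 0.

So the dual LP is:
  minimize  10y1 + 11y2 + 27y3
  subject to:
    y1 + y3 >= 1
    y2 + 4y3 >= 4
    y1, y2, y3 >= 0

Solving the primal: x* = (0, 6.75).
  primal value c^T x* = 27.
Solving the dual: y* = (0, 0, 1).
  dual value b^T y* = 27.
Strong duality: c^T x* = b^T y*. Confirmed.

27


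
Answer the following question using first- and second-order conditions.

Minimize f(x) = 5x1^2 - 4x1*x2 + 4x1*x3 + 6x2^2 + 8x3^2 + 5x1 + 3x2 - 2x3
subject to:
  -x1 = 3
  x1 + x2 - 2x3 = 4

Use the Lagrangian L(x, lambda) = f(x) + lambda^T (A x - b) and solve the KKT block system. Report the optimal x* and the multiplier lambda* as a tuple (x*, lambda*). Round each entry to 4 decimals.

Form the Lagrangian:
  L(x, lambda) = (1/2) x^T Q x + c^T x + lambda^T (A x - b)
Stationarity (grad_x L = 0): Q x + c + A^T lambda = 0.
Primal feasibility: A x = b.

This gives the KKT block system:
  [ Q   A^T ] [ x     ]   [-c ]
  [ A    0  ] [ lambda ] = [ b ]

Solving the linear system:
  x*      = (-3, 1.25, -2.875)
  lambda* = (-71.5, -30)
  f(x*)   = 164.5

x* = (-3, 1.25, -2.875), lambda* = (-71.5, -30)


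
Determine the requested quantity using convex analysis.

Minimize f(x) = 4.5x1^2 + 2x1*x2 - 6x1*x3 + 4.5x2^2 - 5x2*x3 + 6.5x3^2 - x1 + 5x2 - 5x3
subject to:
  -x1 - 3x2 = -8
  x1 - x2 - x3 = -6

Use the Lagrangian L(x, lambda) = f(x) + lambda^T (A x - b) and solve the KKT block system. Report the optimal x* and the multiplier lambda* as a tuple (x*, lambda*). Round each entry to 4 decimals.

Form the Lagrangian:
  L(x, lambda) = (1/2) x^T Q x + c^T x + lambda^T (A x - b)
Stationarity (grad_x L = 0): Q x + c + A^T lambda = 0.
Primal feasibility: A x = b.

This gives the KKT block system:
  [ Q   A^T ] [ x     ]   [-c ]
  [ A    0  ] [ lambda ] = [ b ]

Solving the linear system:
  x*      = (-0.6703, 2.8901, 2.4396)
  lambda* = (0.3956, 16.2857)
  f(x*)   = 51.9011

x* = (-0.6703, 2.8901, 2.4396), lambda* = (0.3956, 16.2857)


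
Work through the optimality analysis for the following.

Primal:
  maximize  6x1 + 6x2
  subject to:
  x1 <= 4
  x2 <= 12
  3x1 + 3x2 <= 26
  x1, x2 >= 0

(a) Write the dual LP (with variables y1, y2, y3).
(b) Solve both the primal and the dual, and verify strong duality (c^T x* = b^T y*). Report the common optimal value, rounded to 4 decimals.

The standard primal-dual pair for 'max c^T x s.t. A x <= b, x >= 0' is:
  Dual:  min b^T y  s.t.  A^T y >= c,  y >= 0.

So the dual LP is:
  minimize  4y1 + 12y2 + 26y3
  subject to:
    y1 + 3y3 >= 6
    y2 + 3y3 >= 6
    y1, y2, y3 >= 0

Solving the primal: x* = (0, 8.6667).
  primal value c^T x* = 52.
Solving the dual: y* = (0, 0, 2).
  dual value b^T y* = 52.
Strong duality: c^T x* = b^T y*. Confirmed.

52


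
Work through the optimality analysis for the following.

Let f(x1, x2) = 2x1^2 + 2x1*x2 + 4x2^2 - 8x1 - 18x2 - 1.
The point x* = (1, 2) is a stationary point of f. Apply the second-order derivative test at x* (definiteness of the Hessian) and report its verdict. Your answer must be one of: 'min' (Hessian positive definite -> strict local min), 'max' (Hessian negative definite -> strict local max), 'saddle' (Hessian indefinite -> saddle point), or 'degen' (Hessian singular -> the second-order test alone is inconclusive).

Compute the Hessian H = grad^2 f:
  H = [[4, 2], [2, 8]]
Verify stationarity: grad f(x*) = H x* + g = (0, 0).
Eigenvalues of H: 3.1716, 8.8284.
Both eigenvalues > 0, so H is positive definite -> x* is a strict local min.

min


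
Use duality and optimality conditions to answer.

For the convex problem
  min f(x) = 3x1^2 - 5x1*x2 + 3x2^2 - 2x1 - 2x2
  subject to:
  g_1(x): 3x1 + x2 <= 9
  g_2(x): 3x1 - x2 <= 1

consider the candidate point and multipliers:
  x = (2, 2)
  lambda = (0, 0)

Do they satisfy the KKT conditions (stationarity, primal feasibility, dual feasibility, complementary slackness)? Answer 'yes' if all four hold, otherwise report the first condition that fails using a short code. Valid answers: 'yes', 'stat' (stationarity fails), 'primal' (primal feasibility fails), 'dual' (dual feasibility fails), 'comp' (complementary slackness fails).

Gradient of f: grad f(x) = Q x + c = (0, 0)
Constraint values g_i(x) = a_i^T x - b_i:
  g_1((2, 2)) = -1
  g_2((2, 2)) = 3
Stationarity residual: grad f(x) + sum_i lambda_i a_i = (0, 0)
  -> stationarity OK
Primal feasibility (all g_i <= 0): FAILS
Dual feasibility (all lambda_i >= 0): OK
Complementary slackness (lambda_i * g_i(x) = 0 for all i): OK

Verdict: the first failing condition is primal_feasibility -> primal.

primal
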